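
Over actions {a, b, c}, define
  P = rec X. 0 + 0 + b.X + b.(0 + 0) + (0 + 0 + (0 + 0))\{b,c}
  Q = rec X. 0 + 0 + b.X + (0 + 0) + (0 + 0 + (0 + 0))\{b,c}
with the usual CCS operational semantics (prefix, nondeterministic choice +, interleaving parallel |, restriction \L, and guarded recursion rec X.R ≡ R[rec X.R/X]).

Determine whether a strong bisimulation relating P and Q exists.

P's transition system — 2 states:
  s0 = rec X. 0 + 0 + b.X + b.(0 + 0) + (0 + 0 + (0 + 0))\{b,c} → --b--▸ s0, --b--▸ s1
  s1 = 0 + 0 → ·
Q's transition system — 1 states:
  t0 = rec X. 0 + 0 + b.X + (0 + 0) + (0 + 0 + (0 + 0))\{b,c} → --b--▸ t0
Bisimilarity quotient blocks:
  B0 = {s0}
  B1 = {s1}
  B2 = {t0}
s0 ∈ B0, t0 ∈ B2 → different blocks

not bisimilar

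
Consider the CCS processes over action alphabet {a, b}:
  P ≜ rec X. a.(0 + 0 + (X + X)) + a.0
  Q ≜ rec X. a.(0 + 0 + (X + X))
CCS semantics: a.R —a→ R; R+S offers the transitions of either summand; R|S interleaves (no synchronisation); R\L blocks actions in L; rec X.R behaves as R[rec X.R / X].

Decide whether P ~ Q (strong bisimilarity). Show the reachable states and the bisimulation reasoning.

not bisimilar

Reachable graph of P (3 states):
  m0 = rec X. a.(0 + 0 + (X + X)) + a.0 ⊢ ··a··> m1, ··a··> m2
  m1 = 0 ⊢ deadlocked
  m2 = 0 + 0 + ((rec X. a.(0 + 0 + (X + X)) + a.0) + (rec X. a.(0 + 0 + (X + X)) + a.0)) ⊢ ··a··> m1, ··a··> m2
Reachable graph of Q (2 states):
  n0 = rec X. a.(0 + 0 + (X + X)) ⊢ ··a··> n1
  n1 = 0 + 0 + ((rec X. a.(0 + 0 + (X + X))) + (rec X. a.(0 + 0 + (X + X)))) ⊢ ··a··> n1
Coarsest stable partition (strong bisimilarity classes):
  B0 = {m0, m2}
  B1 = {m1}
  B2 = {n0, n1}
m0 ∈ B0, n0 ∈ B2 → different blocks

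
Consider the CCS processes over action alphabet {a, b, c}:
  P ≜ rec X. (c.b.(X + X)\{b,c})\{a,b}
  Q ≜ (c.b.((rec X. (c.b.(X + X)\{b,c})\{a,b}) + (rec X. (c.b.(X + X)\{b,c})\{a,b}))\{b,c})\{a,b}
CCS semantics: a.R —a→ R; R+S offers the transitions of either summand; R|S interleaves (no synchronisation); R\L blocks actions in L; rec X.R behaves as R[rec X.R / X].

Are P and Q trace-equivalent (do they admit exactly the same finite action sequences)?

YES

P's transition system — 2 states:
  s0 = rec X. (c.b.(X + X)\{b,c})\{a,b} → -c-> s1
  s1 = (b.((rec X. (c.b.(X + X)\{b,c})\{a,b}) + (rec X. (c.b.(X + X)\{b,c})\{a,b}))\{b,c})\{a,b} → (no moves)
Q's transition system — 2 states:
  t0 = (c.b.((rec X. (c.b.(X + X)\{b,c})\{a,b}) + (rec X. (c.b.(X + X)\{b,c})\{a,b}))\{b,c})\{a,b} → -c-> t1
  t1 = (b.((rec X. (c.b.(X + X)\{b,c})\{a,b}) + (rec X. (c.b.(X + X)\{b,c})\{a,b}))\{b,c})\{a,b} → (no moves)
Bisimilarity quotient blocks:
  B0 = {s0, t0}
  B1 = {s1, t1}
s0 ∈ B0, t0 ∈ B0 → same block
Bisimilar ⇒ trace-equivalent.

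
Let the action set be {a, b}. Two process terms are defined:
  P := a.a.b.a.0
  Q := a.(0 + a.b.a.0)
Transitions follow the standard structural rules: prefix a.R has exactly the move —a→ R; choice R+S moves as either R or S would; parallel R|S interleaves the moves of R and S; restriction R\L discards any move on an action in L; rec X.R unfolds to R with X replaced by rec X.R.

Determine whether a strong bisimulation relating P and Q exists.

YES

P's transition system — 5 states:
  u0 = a.a.b.a.0 has moves --a--▸ u1
  u1 = a.b.a.0 has moves --a--▸ u2
  u2 = b.a.0 has moves --b--▸ u3
  u3 = a.0 has moves --a--▸ u4
  u4 = 0 has moves ∅
Q's transition system — 5 states:
  v0 = a.(0 + a.b.a.0) has moves --a--▸ v1
  v1 = 0 + a.b.a.0 has moves --a--▸ v2
  v2 = b.a.0 has moves --b--▸ v3
  v3 = a.0 has moves --a--▸ v4
  v4 = 0 has moves ∅
Coarsest stable partition (strong bisimilarity classes):
  B0 = {u0, v0}
  B1 = {u1, v1}
  B2 = {u2, v2}
  B3 = {u3, v3}
  B4 = {u4, v4}
u0 ∈ B0, v0 ∈ B0 → same block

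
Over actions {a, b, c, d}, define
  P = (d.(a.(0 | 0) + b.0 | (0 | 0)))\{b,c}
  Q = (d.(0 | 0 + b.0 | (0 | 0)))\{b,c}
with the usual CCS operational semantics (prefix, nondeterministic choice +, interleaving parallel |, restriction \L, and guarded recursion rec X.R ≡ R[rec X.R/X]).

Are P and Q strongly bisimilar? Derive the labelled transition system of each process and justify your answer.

P's transition system — 3 states:
  p0 = (d.(a.(0 | 0) + b.0 | (0 | 0)))\{b,c} → --d--▸ p1
  p1 = (a.(0 | 0) + b.0 | (0 | 0))\{b,c} → --a--▸ p2
  p2 = (0 | 0)\{b,c} → stopped
Q's transition system — 2 states:
  q0 = (d.(0 | 0 + b.0 | (0 | 0)))\{b,c} → --d--▸ q1
  q1 = (0 | 0 + b.0 | (0 | 0))\{b,c} → stopped
Bisimilarity quotient blocks:
  B0 = {p0}
  B1 = {p1}
  B2 = {p2, q1}
  B3 = {q0}
p0 ∈ B0, q0 ∈ B3 → different blocks

P ≁ Q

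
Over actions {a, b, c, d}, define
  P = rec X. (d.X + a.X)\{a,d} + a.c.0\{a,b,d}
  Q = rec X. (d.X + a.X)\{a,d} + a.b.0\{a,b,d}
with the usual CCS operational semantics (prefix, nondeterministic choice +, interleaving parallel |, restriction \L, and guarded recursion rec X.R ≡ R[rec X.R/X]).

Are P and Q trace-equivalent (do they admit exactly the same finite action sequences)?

NO — witness ⟨ac⟩

P's transition system — 3 states:
  m0 = rec X. (d.X + a.X)\{a,d} + a.c.0\{a,b,d} :: -a-> m1
  m1 = c.0\{a,b,d} :: -c-> m2
  m2 = 0\{a,b,d} :: (no moves)
Q's transition system — 3 states:
  n0 = rec X. (d.X + a.X)\{a,d} + a.b.0\{a,b,d} :: -a-> n1
  n1 = b.0\{a,b,d} :: -b-> n2
  n2 = 0\{a,b,d} :: (no moves)
Executing ac from P (initial set {m0}):
  after a @ step 1: {m1}
  after c @ step 2: {m2}
  ✓ P
Executing ac from Q (initial set {n0}):
  after a @ step 1: {n1}
  after c @ step 2: ∅ (Q stuck)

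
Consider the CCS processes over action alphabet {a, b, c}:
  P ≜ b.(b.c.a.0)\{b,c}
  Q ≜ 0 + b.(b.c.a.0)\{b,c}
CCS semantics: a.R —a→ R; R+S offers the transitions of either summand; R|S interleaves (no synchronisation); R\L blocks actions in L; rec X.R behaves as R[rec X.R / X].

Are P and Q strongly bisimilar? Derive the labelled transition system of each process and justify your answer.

YES

LTS(P): 2 reachable states
  m0 = b.(b.c.a.0)\{b,c} has moves ··b··> m1
  m1 = (b.c.a.0)\{b,c} has moves (no moves)
LTS(Q): 2 reachable states
  n0 = 0 + b.(b.c.a.0)\{b,c} has moves ··b··> n1
  n1 = (b.c.a.0)\{b,c} has moves (no moves)
Bisimilarity quotient blocks:
  B0 = {m0, n0}
  B1 = {m1, n1}
m0 ∈ B0, n0 ∈ B0 → same block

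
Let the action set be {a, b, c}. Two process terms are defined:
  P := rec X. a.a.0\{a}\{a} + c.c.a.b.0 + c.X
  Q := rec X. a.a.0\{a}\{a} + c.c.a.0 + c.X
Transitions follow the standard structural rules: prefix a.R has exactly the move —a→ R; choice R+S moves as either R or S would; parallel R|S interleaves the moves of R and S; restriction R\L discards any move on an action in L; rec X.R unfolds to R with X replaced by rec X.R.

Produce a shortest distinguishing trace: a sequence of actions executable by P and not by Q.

ccab

LTS(P): 7 reachable states
  m0 = rec X. a.a.0\{a}\{a} + c.c.a.b.0 + c.X ⊢ -a-> m1, -c-> m0, -c-> m2
  m1 = a.0\{a}\{a} ⊢ -a-> m3
  m2 = c.a.b.0 ⊢ -c-> m4
  m3 = 0\{a}\{a} ⊢ ·
  m4 = a.b.0 ⊢ -a-> m5
  m5 = b.0 ⊢ -b-> m6
  m6 = 0 ⊢ ·
LTS(Q): 6 reachable states
  n0 = rec X. a.a.0\{a}\{a} + c.c.a.0 + c.X ⊢ -a-> n1, -c-> n0, -c-> n2
  n1 = a.0\{a}\{a} ⊢ -a-> n3
  n2 = c.a.0 ⊢ -c-> n4
  n3 = 0\{a}\{a} ⊢ ·
  n4 = a.0 ⊢ -a-> n5
  n5 = 0 ⊢ ·
Run σ = ⟨ccab⟩ on P: start {m0}
  step 1 (c): {m0, m2}
  step 2 (c): {m0, m2, m4}
  step 3 (a): {m1, m5}
  step 4 (b): {m6}
  — P admits the full trace.
Run σ = ⟨ccab⟩ on Q: start {n0}
  step 1 (c): {n0, n2}
  step 2 (c): {n0, n2, n4}
  step 3 (a): {n1, n5}
  step 4 (b): ∅  — Q cannot continue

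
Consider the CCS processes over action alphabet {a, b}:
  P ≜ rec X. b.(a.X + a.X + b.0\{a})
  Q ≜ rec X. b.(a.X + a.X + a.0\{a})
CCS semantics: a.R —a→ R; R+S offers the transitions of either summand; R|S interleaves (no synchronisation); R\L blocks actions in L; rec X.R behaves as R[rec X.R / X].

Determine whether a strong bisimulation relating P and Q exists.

LTS(P): 3 reachable states
  u0 = rec X. b.(a.X + a.X + b.0\{a}) ⊢ =b=> u1
  u1 = a.(rec X. b.(a.X + a.X + b.0\{a})) + a.(rec X. b.(a.X + a.X + b.0\{a})) + b.0\{a} ⊢ =a=> u0, =b=> u2
  u2 = 0\{a} ⊢ deadlocked
LTS(Q): 3 reachable states
  v0 = rec X. b.(a.X + a.X + a.0\{a}) ⊢ =b=> v1
  v1 = a.(rec X. b.(a.X + a.X + a.0\{a})) + a.(rec X. b.(a.X + a.X + a.0\{a})) + a.0\{a} ⊢ =a=> v0, =a=> v2
  v2 = 0\{a} ⊢ deadlocked
Partition-refinement fixed point:
  B0 = {u0}
  B1 = {u1}
  B2 = {u2, v2}
  B3 = {v0}
  B4 = {v1}
u0 ∈ B0, v0 ∈ B3 → different blocks

NO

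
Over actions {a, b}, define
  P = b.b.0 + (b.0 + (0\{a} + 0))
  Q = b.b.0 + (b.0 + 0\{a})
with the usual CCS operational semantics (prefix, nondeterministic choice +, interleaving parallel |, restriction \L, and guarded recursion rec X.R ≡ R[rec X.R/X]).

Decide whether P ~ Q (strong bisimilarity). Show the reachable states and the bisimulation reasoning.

YES

Reachable graph of P (3 states):
  u0 = b.b.0 + (b.0 + (0\{a} + 0)) ⊢ =b=> u1, =b=> u2
  u1 = 0 ⊢ deadlocked
  u2 = b.0 ⊢ =b=> u1
Reachable graph of Q (3 states):
  v0 = b.b.0 + (b.0 + 0\{a}) ⊢ =b=> v1, =b=> v2
  v1 = 0 ⊢ deadlocked
  v2 = b.0 ⊢ =b=> v1
Partition-refinement fixed point:
  B0 = {u0, v0}
  B1 = {u2, v2}
  B2 = {u1, v1}
u0 ∈ B0, v0 ∈ B0 → same block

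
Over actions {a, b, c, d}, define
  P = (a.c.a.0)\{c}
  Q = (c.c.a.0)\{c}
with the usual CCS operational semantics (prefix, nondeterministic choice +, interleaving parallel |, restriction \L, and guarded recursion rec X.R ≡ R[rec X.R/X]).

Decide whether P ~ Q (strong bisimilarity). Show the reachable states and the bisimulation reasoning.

P's transition system — 2 states:
  p0 = (a.c.a.0)\{c} has moves =a=> p1
  p1 = (c.a.0)\{c} has moves ·
Q's transition system — 1 states:
  q0 = (c.c.a.0)\{c} has moves ·
Bisimilarity quotient blocks:
  B0 = {p0}
  B1 = {p1, q0}
p0 ∈ B0, q0 ∈ B1 → different blocks

not bisimilar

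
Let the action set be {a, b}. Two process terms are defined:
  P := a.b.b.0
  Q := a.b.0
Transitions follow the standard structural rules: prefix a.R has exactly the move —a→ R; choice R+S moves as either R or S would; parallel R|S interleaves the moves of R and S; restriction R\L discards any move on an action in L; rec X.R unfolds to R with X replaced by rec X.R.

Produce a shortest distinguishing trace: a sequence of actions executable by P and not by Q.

abb

P's transition system — 4 states:
  u0 = a.b.b.0 → —a→ u1
  u1 = b.b.0 → —b→ u2
  u2 = b.0 → —b→ u3
  u3 = 0 → ·
Q's transition system — 3 states:
  v0 = a.b.0 → —a→ v1
  v1 = b.0 → —b→ v2
  v2 = 0 → ·
Executing abb from P (initial set {u0}):
  after a @ step 1: {u1}
  after b @ step 2: {u2}
  after b @ step 3: {u3}
  P completes σ.
Executing abb from Q (initial set {v0}):
  after a @ step 1: {v1}
  after b @ step 2: {v2}
  after b @ step 3: ∅  — Q cannot continue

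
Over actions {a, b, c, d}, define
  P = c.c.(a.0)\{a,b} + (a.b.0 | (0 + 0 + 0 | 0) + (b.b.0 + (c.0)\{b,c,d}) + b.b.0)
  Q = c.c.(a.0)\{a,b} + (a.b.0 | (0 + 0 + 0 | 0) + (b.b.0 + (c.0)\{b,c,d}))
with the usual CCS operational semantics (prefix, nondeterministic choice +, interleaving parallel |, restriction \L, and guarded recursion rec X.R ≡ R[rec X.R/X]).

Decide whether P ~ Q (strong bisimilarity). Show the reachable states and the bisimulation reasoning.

P ~ Q

LTS(P): 7 reachable states
  u0 = c.c.(a.0)\{a,b} + (a.b.0 | (0 + 0 + 0 | 0) + (b.b.0 + (c.0)\{b,c,d}) + b.b.0) ⊢ =a=> u1, =b=> u2, =c=> u3
  u1 = b.0 | (0 + 0 + 0 | 0) ⊢ =b=> u4
  u2 = b.0 ⊢ =b=> u5
  u3 = c.(a.0)\{a,b} ⊢ =c=> u6
  u4 = 0 | (0 + 0 + 0 | 0) ⊢ ·
  u5 = 0 ⊢ ·
  u6 = (a.0)\{a,b} ⊢ ·
LTS(Q): 7 reachable states
  v0 = c.c.(a.0)\{a,b} + (a.b.0 | (0 + 0 + 0 | 0) + (b.b.0 + (c.0)\{b,c,d})) ⊢ =a=> v1, =b=> v2, =c=> v3
  v1 = b.0 | (0 + 0 + 0 | 0) ⊢ =b=> v4
  v2 = b.0 ⊢ =b=> v5
  v3 = c.(a.0)\{a,b} ⊢ =c=> v6
  v4 = 0 | (0 + 0 + 0 | 0) ⊢ ·
  v5 = 0 ⊢ ·
  v6 = (a.0)\{a,b} ⊢ ·
Coarsest stable partition (strong bisimilarity classes):
  B0 = {u0, v0}
  B1 = {u3, v3}
  B2 = {u4, u5, u6, v4, v5, v6}
  B3 = {u1, u2, v1, v2}
u0 ∈ B0, v0 ∈ B0 → same block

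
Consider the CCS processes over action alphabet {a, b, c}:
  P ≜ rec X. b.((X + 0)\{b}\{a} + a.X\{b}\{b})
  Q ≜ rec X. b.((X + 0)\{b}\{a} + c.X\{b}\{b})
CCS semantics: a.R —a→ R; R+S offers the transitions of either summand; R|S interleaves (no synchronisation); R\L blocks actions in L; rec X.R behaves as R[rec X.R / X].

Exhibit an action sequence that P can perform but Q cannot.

P's transition system — 3 states:
  m0 = rec X. b.((X + 0)\{b}\{a} + a.X\{b}\{b}) → --b--▸ m1
  m1 = ((rec X. b.((X + 0)\{b}\{a} + a.X\{b}\{b})) + 0)\{b}\{a} + a.(rec X. b.((X + 0)\{b}\{a} + a.X\{b}\{b}))\{b}\{b} → --a--▸ m2
  m2 = (rec X. b.((X + 0)\{b}\{a} + a.X\{b}\{b}))\{b}\{b} → ∅
Q's transition system — 3 states:
  n0 = rec X. b.((X + 0)\{b}\{a} + c.X\{b}\{b}) → --b--▸ n1
  n1 = ((rec X. b.((X + 0)\{b}\{a} + c.X\{b}\{b})) + 0)\{b}\{a} + c.(rec X. b.((X + 0)\{b}\{a} + c.X\{b}\{b}))\{b}\{b} → --c--▸ n2
  n2 = (rec X. b.((X + 0)\{b}\{a} + c.X\{b}\{b}))\{b}\{b} → ∅
Trace ⟨ba⟩ through P, begin at {m0}:
  after b @ step 1: {m1}
  after a @ step 2: {m2}
  — P admits the full trace.
Trace ⟨ba⟩ through Q, begin at {n0}:
  after b @ step 1: {n1}
  after a @ step 2: no successor for Q

ba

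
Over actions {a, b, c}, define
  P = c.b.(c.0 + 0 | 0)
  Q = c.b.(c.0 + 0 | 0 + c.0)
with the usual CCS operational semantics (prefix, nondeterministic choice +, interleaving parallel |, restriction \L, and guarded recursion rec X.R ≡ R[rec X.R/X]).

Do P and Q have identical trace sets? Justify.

traces(P) = traces(Q)

P's transition system — 4 states:
  p0 = c.b.(c.0 + 0 | 0) ⊢ —c→ p1
  p1 = b.(c.0 + 0 | 0) ⊢ —b→ p2
  p2 = c.0 + 0 | 0 ⊢ —c→ p3
  p3 = 0 ⊢ (no moves)
Q's transition system — 4 states:
  q0 = c.b.(c.0 + 0 | 0 + c.0) ⊢ —c→ q1
  q1 = b.(c.0 + 0 | 0 + c.0) ⊢ —b→ q2
  q2 = c.0 + 0 | 0 + c.0 ⊢ —c→ q3
  q3 = 0 ⊢ (no moves)
Coarsest stable partition (strong bisimilarity classes):
  B0 = {p0, q0}
  B1 = {p1, q1}
  B2 = {p2, q2}
  B3 = {p3, q3}
p0 ∈ B0, q0 ∈ B0 → same block
Bisimilar ⇒ trace-equivalent.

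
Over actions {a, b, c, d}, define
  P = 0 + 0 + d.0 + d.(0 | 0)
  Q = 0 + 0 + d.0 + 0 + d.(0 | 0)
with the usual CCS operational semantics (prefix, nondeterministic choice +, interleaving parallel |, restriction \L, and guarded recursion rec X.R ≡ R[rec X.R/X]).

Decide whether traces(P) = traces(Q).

Reachable graph of P (3 states):
  p0 = 0 + 0 + d.0 + d.(0 | 0) | --d--▸ p1, --d--▸ p2
  p1 = 0 | deadlocked
  p2 = 0 | 0 | deadlocked
Reachable graph of Q (3 states):
  q0 = 0 + 0 + d.0 + 0 + d.(0 | 0) | --d--▸ q1, --d--▸ q2
  q1 = 0 | deadlocked
  q2 = 0 | 0 | deadlocked
Coarsest stable partition (strong bisimilarity classes):
  B0 = {p0, q0}
  B1 = {p1, p2, q1, q2}
p0 ∈ B0, q0 ∈ B0 → same block
Bisimilar ⇒ trace-equivalent.

trace-equivalent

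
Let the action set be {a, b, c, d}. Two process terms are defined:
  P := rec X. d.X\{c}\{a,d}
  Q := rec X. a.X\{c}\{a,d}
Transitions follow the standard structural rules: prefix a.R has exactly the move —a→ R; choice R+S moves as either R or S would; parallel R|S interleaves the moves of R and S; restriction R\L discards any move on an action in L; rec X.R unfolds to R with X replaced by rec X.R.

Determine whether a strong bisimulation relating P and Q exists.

LTS(P): 2 reachable states
  u0 = rec X. d.X\{c}\{a,d} :: =d=> u1
  u1 = (rec X. d.X\{c}\{a,d})\{c}\{a,d} :: stopped
LTS(Q): 2 reachable states
  v0 = rec X. a.X\{c}\{a,d} :: =a=> v1
  v1 = (rec X. a.X\{c}\{a,d})\{c}\{a,d} :: stopped
Coarsest stable partition (strong bisimilarity classes):
  B0 = {u0}
  B1 = {u1, v1}
  B2 = {v0}
u0 ∈ B0, v0 ∈ B2 → different blocks

not bisimilar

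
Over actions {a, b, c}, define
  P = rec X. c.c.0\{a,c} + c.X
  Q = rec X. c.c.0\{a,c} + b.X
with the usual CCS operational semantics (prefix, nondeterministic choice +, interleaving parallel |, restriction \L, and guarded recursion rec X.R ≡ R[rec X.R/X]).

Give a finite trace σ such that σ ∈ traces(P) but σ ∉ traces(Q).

P's transition system — 3 states:
  s0 = rec X. c.c.0\{a,c} + c.X | —c→ s0, —c→ s1
  s1 = c.0\{a,c} | —c→ s2
  s2 = 0\{a,c} | stopped
Q's transition system — 3 states:
  t0 = rec X. c.c.0\{a,c} + b.X | —b→ t0, —c→ t1
  t1 = c.0\{a,c} | —c→ t2
  t2 = 0\{a,c} | stopped
Executing ccc from P (initial set {s0}):
  after c @ step 1: {s0, s1}
  after c @ step 2: {s0, s1, s2}
  after c @ step 3: {s0, s1, s2}
  P completes σ.
Executing ccc from Q (initial set {t0}):
  after c @ step 1: {t1}
  after c @ step 2: {t2}
  after c @ step 3: ∅  — Q cannot continue

ccc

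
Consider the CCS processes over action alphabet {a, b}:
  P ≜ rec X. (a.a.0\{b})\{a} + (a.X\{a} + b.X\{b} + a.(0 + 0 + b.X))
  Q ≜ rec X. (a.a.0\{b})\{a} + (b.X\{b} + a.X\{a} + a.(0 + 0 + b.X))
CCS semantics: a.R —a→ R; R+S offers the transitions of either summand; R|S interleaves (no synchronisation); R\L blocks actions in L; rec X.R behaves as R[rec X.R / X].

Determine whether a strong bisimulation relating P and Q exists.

Reachable graph of P (7 states):
  m0 = rec X. (a.a.0\{b})\{a} + (a.X\{a} + b.X\{b} + a.(0 + 0 + b.X)) → -a-> m1, -a-> m2, -b-> m3
  m1 = (rec X. (a.a.0\{b})\{a} + (a.X\{a} + b.X\{b} + a.(0 + 0 + b.X)))\{a} → -b-> m4
  m2 = 0 + 0 + b.(rec X. (a.a.0\{b})\{a} + (a.X\{a} + b.X\{b} + a.(0 + 0 + b.X))) → -b-> m0
  m3 = (rec X. (a.a.0\{b})\{a} + (a.X\{a} + b.X\{b} + a.(0 + 0 + b.X)))\{b} → -a-> m5, -a-> m6
  m4 = (rec X. (a.a.0\{b})\{a} + (a.X\{a} + b.X\{b} + a.(0 + 0 + b.X)))\{b}\{a} → ∅
  m5 = (0 + 0 + b.(rec X. (a.a.0\{b})\{a} + (a.X\{a} + b.X\{b} + a.(0 + 0 + b.X))))\{b} → ∅
  m6 = (rec X. (a.a.0\{b})\{a} + (a.X\{a} + b.X\{b} + a.(0 + 0 + b.X)))\{a}\{b} → ∅
Reachable graph of Q (7 states):
  n0 = rec X. (a.a.0\{b})\{a} + (b.X\{b} + a.X\{a} + a.(0 + 0 + b.X)) → -a-> n1, -a-> n2, -b-> n3
  n1 = (rec X. (a.a.0\{b})\{a} + (b.X\{b} + a.X\{a} + a.(0 + 0 + b.X)))\{a} → -b-> n4
  n2 = 0 + 0 + b.(rec X. (a.a.0\{b})\{a} + (b.X\{b} + a.X\{a} + a.(0 + 0 + b.X))) → -b-> n0
  n3 = (rec X. (a.a.0\{b})\{a} + (b.X\{b} + a.X\{a} + a.(0 + 0 + b.X)))\{b} → -a-> n5, -a-> n6
  n4 = (rec X. (a.a.0\{b})\{a} + (b.X\{b} + a.X\{a} + a.(0 + 0 + b.X)))\{b}\{a} → ∅
  n5 = (0 + 0 + b.(rec X. (a.a.0\{b})\{a} + (b.X\{b} + a.X\{a} + a.(0 + 0 + b.X))))\{b} → ∅
  n6 = (rec X. (a.a.0\{b})\{a} + (b.X\{b} + a.X\{a} + a.(0 + 0 + b.X)))\{a}\{b} → ∅
Coarsest stable partition (strong bisimilarity classes):
  B0 = {m0, n0}
  B1 = {m1, n1}
  B2 = {m4, m5, m6, n4, n5, n6}
  B3 = {m2, n2}
  B4 = {m3, n3}
m0 ∈ B0, n0 ∈ B0 → same block

P ~ Q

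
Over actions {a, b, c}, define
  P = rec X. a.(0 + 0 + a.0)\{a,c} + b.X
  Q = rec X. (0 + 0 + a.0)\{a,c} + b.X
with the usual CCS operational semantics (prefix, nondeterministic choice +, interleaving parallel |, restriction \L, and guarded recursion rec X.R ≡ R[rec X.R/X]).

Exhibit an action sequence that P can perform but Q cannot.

Reachable graph of P (2 states):
  m0 = rec X. a.(0 + 0 + a.0)\{a,c} + b.X ⊢ ··a··> m1, ··b··> m0
  m1 = (0 + 0 + a.0)\{a,c} ⊢ deadlocked
Reachable graph of Q (1 states):
  n0 = rec X. (0 + 0 + a.0)\{a,c} + b.X ⊢ ··b··> n0
Trace ⟨a⟩ through P, begin at {m0}:
  [1] a ⇒ {m1}
  P completes σ.
Trace ⟨a⟩ through Q, begin at {n0}:
  [1] a ⇒ no successor for Q

a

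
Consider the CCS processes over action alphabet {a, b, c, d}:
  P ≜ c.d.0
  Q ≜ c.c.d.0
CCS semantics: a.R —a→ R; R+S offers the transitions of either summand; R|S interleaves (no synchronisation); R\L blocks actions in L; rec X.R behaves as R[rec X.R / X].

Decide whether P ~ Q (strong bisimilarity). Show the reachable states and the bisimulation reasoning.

LTS(P): 3 reachable states
  s0 = c.d.0 | --c--▸ s1
  s1 = d.0 | --d--▸ s2
  s2 = 0 | deadlocked
LTS(Q): 4 reachable states
  t0 = c.c.d.0 | --c--▸ t1
  t1 = c.d.0 | --c--▸ t2
  t2 = d.0 | --d--▸ t3
  t3 = 0 | deadlocked
Partition-refinement fixed point:
  B0 = {s0, t1}
  B1 = {s1, t2}
  B2 = {s2, t3}
  B3 = {t0}
s0 ∈ B0, t0 ∈ B3 → different blocks

NO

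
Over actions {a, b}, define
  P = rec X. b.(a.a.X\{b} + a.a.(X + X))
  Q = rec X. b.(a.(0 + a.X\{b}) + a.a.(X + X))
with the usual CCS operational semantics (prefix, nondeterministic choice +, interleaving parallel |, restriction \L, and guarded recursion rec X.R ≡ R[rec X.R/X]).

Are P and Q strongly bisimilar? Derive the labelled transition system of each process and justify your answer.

YES

P's transition system — 6 states:
  m0 = rec X. b.(a.a.X\{b} + a.a.(X + X)) → =b=> m1
  m1 = a.a.(rec X. b.(a.a.X\{b} + a.a.(X + X)))\{b} + a.a.((rec X. b.(a.a.X\{b} + a.a.(X + X))) + (rec X. b.(a.a.X\{b} + a.a.(X + X)))) → =a=> m2, =a=> m3
  m2 = a.((rec X. b.(a.a.X\{b} + a.a.(X + X))) + (rec X. b.(a.a.X\{b} + a.a.(X + X)))) → =a=> m4
  m3 = a.(rec X. b.(a.a.X\{b} + a.a.(X + X)))\{b} → =a=> m5
  m4 = (rec X. b.(a.a.X\{b} + a.a.(X + X))) + (rec X. b.(a.a.X\{b} + a.a.(X + X))) → =b=> m1
  m5 = (rec X. b.(a.a.X\{b} + a.a.(X + X)))\{b} → stopped
Q's transition system — 6 states:
  n0 = rec X. b.(a.(0 + a.X\{b}) + a.a.(X + X)) → =b=> n1
  n1 = a.(0 + a.(rec X. b.(a.(0 + a.X\{b}) + a.a.(X + X)))\{b}) + a.a.((rec X. b.(a.(0 + a.X\{b}) + a.a.(X + X))) + (rec X. b.(a.(0 + a.X\{b}) + a.a.(X + X)))) → =a=> n2, =a=> n3
  n2 = 0 + a.(rec X. b.(a.(0 + a.X\{b}) + a.a.(X + X)))\{b} → =a=> n4
  n3 = a.((rec X. b.(a.(0 + a.X\{b}) + a.a.(X + X))) + (rec X. b.(a.(0 + a.X\{b}) + a.a.(X + X)))) → =a=> n5
  n4 = (rec X. b.(a.(0 + a.X\{b}) + a.a.(X + X)))\{b} → stopped
  n5 = (rec X. b.(a.(0 + a.X\{b}) + a.a.(X + X))) + (rec X. b.(a.(0 + a.X\{b}) + a.a.(X + X))) → =b=> n1
Coarsest stable partition (strong bisimilarity classes):
  B0 = {m0, m4, n0, n5}
  B1 = {m1, n1}
  B2 = {m2, n3}
  B3 = {m3, n2}
  B4 = {m5, n4}
m0 ∈ B0, n0 ∈ B0 → same block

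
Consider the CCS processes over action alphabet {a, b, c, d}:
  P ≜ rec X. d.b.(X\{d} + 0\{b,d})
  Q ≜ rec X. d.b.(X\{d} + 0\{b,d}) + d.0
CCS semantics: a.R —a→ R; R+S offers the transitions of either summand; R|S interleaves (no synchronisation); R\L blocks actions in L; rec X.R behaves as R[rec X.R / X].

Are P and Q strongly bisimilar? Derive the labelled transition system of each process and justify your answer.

P ≁ Q

LTS(P): 3 reachable states
  m0 = rec X. d.b.(X\{d} + 0\{b,d}) ⊢ —d→ m1
  m1 = b.((rec X. d.b.(X\{d} + 0\{b,d}))\{d} + 0\{b,d}) ⊢ —b→ m2
  m2 = (rec X. d.b.(X\{d} + 0\{b,d}))\{d} + 0\{b,d} ⊢ stopped
LTS(Q): 4 reachable states
  n0 = rec X. d.b.(X\{d} + 0\{b,d}) + d.0 ⊢ —d→ n1, —d→ n2
  n1 = 0 ⊢ stopped
  n2 = b.((rec X. d.b.(X\{d} + 0\{b,d}) + d.0)\{d} + 0\{b,d}) ⊢ —b→ n3
  n3 = (rec X. d.b.(X\{d} + 0\{b,d}) + d.0)\{d} + 0\{b,d} ⊢ stopped
Partition-refinement fixed point:
  B0 = {m0}
  B1 = {m1, n2}
  B2 = {m2, n1, n3}
  B3 = {n0}
m0 ∈ B0, n0 ∈ B3 → different blocks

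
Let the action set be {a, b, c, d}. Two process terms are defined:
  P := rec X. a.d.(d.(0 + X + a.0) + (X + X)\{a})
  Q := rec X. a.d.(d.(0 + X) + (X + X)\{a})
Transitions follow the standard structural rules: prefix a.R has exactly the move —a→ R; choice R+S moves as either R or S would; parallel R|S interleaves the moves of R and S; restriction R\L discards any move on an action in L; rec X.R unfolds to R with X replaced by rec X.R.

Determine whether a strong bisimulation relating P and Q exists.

Reachable graph of P (5 states):
  s0 = rec X. a.d.(d.(0 + X + a.0) + (X + X)\{a}) ⊢ -a-> s1
  s1 = d.(d.(0 + (rec X. a.d.(d.(0 + X + a.0) + (X + X)\{a})) + a.0) + ((rec X. a.d.(d.(0 + X + a.0) + (X + X)\{a})) + (rec X. a.d.(d.(0 + X + a.0) + (X + X)\{a})))\{a}) ⊢ -d-> s2
  s2 = d.(0 + (rec X. a.d.(d.(0 + X + a.0) + (X + X)\{a})) + a.0) + ((rec X. a.d.(d.(0 + X + a.0) + (X + X)\{a})) + (rec X. a.d.(d.(0 + X + a.0) + (X + X)\{a})))\{a} ⊢ -d-> s3
  s3 = 0 + (rec X. a.d.(d.(0 + X + a.0) + (X + X)\{a})) + a.0 ⊢ -a-> s1, -a-> s4
  s4 = 0 ⊢ ∅
Reachable graph of Q (4 states):
  t0 = rec X. a.d.(d.(0 + X) + (X + X)\{a}) ⊢ -a-> t1
  t1 = d.(d.(0 + (rec X. a.d.(d.(0 + X) + (X + X)\{a}))) + ((rec X. a.d.(d.(0 + X) + (X + X)\{a})) + (rec X. a.d.(d.(0 + X) + (X + X)\{a})))\{a}) ⊢ -d-> t2
  t2 = d.(0 + (rec X. a.d.(d.(0 + X) + (X + X)\{a}))) + ((rec X. a.d.(d.(0 + X) + (X + X)\{a})) + (rec X. a.d.(d.(0 + X) + (X + X)\{a})))\{a} ⊢ -d-> t3
  t3 = 0 + (rec X. a.d.(d.(0 + X) + (X + X)\{a})) ⊢ -a-> t1
Coarsest stable partition (strong bisimilarity classes):
  B0 = {s0}
  B1 = {s1}
  B2 = {s2}
  B3 = {s3}
  B4 = {s4}
  B5 = {t0, t3}
  B6 = {t1}
  B7 = {t2}
s0 ∈ B0, t0 ∈ B5 → different blocks

P ≁ Q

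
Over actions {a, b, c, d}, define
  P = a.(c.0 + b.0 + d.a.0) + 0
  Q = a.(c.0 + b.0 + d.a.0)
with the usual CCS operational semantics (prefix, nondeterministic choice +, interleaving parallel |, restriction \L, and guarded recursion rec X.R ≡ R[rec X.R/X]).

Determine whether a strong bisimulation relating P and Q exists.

YES

LTS(P): 4 reachable states
  s0 = a.(c.0 + b.0 + d.a.0) + 0 ⊢ ··a··> s1
  s1 = c.0 + b.0 + d.a.0 ⊢ ··b··> s2, ··c··> s2, ··d··> s3
  s2 = 0 ⊢ stopped
  s3 = a.0 ⊢ ··a··> s2
LTS(Q): 4 reachable states
  t0 = a.(c.0 + b.0 + d.a.0) ⊢ ··a··> t1
  t1 = c.0 + b.0 + d.a.0 ⊢ ··b··> t2, ··c··> t2, ··d··> t3
  t2 = 0 ⊢ stopped
  t3 = a.0 ⊢ ··a··> t2
Partition-refinement fixed point:
  B0 = {s0, t0}
  B1 = {s1, t1}
  B2 = {s3, t3}
  B3 = {s2, t2}
s0 ∈ B0, t0 ∈ B0 → same block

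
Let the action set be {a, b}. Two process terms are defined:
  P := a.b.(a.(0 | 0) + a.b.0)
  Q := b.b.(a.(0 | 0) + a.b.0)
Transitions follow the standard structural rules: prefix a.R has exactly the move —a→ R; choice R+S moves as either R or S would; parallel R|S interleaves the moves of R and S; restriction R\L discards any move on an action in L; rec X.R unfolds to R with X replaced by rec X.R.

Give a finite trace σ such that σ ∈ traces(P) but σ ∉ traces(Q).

LTS(P): 6 reachable states
  s0 = a.b.(a.(0 | 0) + a.b.0) :: —a→ s1
  s1 = b.(a.(0 | 0) + a.b.0) :: —b→ s2
  s2 = a.(0 | 0) + a.b.0 :: —a→ s3, —a→ s4
  s3 = 0 | 0 :: ∅
  s4 = b.0 :: —b→ s5
  s5 = 0 :: ∅
LTS(Q): 6 reachable states
  t0 = b.b.(a.(0 | 0) + a.b.0) :: —b→ t1
  t1 = b.(a.(0 | 0) + a.b.0) :: —b→ t2
  t2 = a.(0 | 0) + a.b.0 :: —a→ t3, —a→ t4
  t3 = 0 | 0 :: ∅
  t4 = b.0 :: —b→ t5
  t5 = 0 :: ∅
Run σ = ⟨a⟩ on P: start {s0}
  after a @ step 1: {s1}
  — P admits the full trace.
Run σ = ⟨a⟩ on Q: start {t0}
  after a @ step 1: ∅ (Q stuck)

a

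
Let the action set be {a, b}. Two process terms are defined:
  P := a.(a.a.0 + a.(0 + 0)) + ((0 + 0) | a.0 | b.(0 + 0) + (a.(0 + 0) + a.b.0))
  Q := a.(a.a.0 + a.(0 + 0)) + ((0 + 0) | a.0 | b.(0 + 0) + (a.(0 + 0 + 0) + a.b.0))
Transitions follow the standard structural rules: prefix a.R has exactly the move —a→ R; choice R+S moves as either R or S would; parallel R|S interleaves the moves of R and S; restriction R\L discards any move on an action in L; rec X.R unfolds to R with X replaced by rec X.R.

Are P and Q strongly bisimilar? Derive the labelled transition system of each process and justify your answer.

LTS(P): 9 reachable states
  u0 = a.(a.a.0 + a.(0 + 0)) + ((0 + 0) | a.0 | b.(0 + 0) + (a.(0 + 0) + a.b.0)) ⊢ -a-> u1, -a-> u2, -a-> u3, -a-> u4, -b-> u5
  u1 = (0 + 0) | 0 | b.(0 + 0) ⊢ -b-> u6
  u2 = 0 + 0 ⊢ ∅
  u3 = a.a.0 + a.(0 + 0) ⊢ -a-> u2, -a-> u7
  u4 = b.0 ⊢ -b-> u8
  u5 = (0 + 0) | a.0 | (0 + 0) ⊢ -a-> u6
  u6 = (0 + 0) | 0 | (0 + 0) ⊢ ∅
  u7 = a.0 ⊢ -a-> u8
  u8 = 0 ⊢ ∅
LTS(Q): 10 reachable states
  v0 = a.(a.a.0 + a.(0 + 0)) + ((0 + 0) | a.0 | b.(0 + 0) + (a.(0 + 0 + 0) + a.b.0)) ⊢ -a-> v1, -a-> v2, -a-> v3, -a-> v4, -b-> v5
  v1 = (0 + 0) | 0 | b.(0 + 0) ⊢ -b-> v6
  v2 = 0 + 0 + 0 ⊢ ∅
  v3 = a.a.0 + a.(0 + 0) ⊢ -a-> v7, -a-> v8
  v4 = b.0 ⊢ -b-> v9
  v5 = (0 + 0) | a.0 | (0 + 0) ⊢ -a-> v6
  v6 = (0 + 0) | 0 | (0 + 0) ⊢ ∅
  v7 = 0 + 0 ⊢ ∅
  v8 = a.0 ⊢ -a-> v9
  v9 = 0 ⊢ ∅
Partition-refinement fixed point:
  B0 = {u0, v0}
  B1 = {u3, v3}
  B2 = {u2, u6, u8, v2, v6, v7, v9}
  B3 = {u5, u7, v5, v8}
  B4 = {u1, u4, v1, v4}
u0 ∈ B0, v0 ∈ B0 → same block

YES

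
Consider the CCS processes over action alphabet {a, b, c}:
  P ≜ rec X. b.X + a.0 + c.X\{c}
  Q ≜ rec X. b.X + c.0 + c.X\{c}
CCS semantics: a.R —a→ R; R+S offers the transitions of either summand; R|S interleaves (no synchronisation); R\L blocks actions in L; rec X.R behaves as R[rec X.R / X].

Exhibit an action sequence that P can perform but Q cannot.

P's transition system — 4 states:
  p0 = rec X. b.X + a.0 + c.X\{c} :: —a→ p1, —b→ p0, —c→ p2
  p1 = 0 :: deadlocked
  p2 = (rec X. b.X + a.0 + c.X\{c})\{c} :: —a→ p3, —b→ p2
  p3 = 0\{c} :: deadlocked
Q's transition system — 3 states:
  q0 = rec X. b.X + c.0 + c.X\{c} :: —b→ q0, —c→ q1, —c→ q2
  q1 = (rec X. b.X + c.0 + c.X\{c})\{c} :: —b→ q1
  q2 = 0 :: deadlocked
Executing a from P (initial set {p0}):
  after a @ step 1: {p1}
  P completes σ.
Executing a from Q (initial set {q0}):
  after a @ step 1: ∅ (Q stuck)

a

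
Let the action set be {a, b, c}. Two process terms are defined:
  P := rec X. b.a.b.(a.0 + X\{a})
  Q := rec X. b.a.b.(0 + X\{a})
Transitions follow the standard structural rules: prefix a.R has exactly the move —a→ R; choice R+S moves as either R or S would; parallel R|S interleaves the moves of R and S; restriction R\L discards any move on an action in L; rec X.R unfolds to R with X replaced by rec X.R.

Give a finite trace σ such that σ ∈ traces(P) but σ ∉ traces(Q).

baba

P's transition system — 6 states:
  u0 = rec X. b.a.b.(a.0 + X\{a}) → ··b··> u1
  u1 = a.b.(a.0 + (rec X. b.a.b.(a.0 + X\{a}))\{a}) → ··a··> u2
  u2 = b.(a.0 + (rec X. b.a.b.(a.0 + X\{a}))\{a}) → ··b··> u3
  u3 = a.0 + (rec X. b.a.b.(a.0 + X\{a}))\{a} → ··a··> u4, ··b··> u5
  u4 = 0 → stopped
  u5 = (a.b.(a.0 + (rec X. b.a.b.(a.0 + X\{a}))\{a}))\{a} → stopped
Q's transition system — 5 states:
  v0 = rec X. b.a.b.(0 + X\{a}) → ··b··> v1
  v1 = a.b.(0 + (rec X. b.a.b.(0 + X\{a}))\{a}) → ··a··> v2
  v2 = b.(0 + (rec X. b.a.b.(0 + X\{a}))\{a}) → ··b··> v3
  v3 = 0 + (rec X. b.a.b.(0 + X\{a}))\{a} → ··b··> v4
  v4 = (a.b.(0 + (rec X. b.a.b.(0 + X\{a}))\{a}))\{a} → stopped
Run σ = ⟨baba⟩ on P: start {u0}
  after b @ step 1: {u1}
  after a @ step 2: {u2}
  after b @ step 3: {u3}
  after a @ step 4: {u4}
  ✓ P
Run σ = ⟨baba⟩ on Q: start {v0}
  after b @ step 1: {v1}
  after a @ step 2: {v2}
  after b @ step 3: {v3}
  after a @ step 4: no successor for Q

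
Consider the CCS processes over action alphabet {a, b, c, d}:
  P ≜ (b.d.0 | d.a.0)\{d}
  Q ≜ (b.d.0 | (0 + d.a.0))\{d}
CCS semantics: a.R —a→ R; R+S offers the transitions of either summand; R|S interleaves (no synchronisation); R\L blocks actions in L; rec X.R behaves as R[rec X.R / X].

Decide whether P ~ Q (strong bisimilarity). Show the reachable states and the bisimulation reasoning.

YES

Reachable graph of P (2 states):
  m0 = (b.d.0 | d.a.0)\{d} :: —b→ m1
  m1 = (d.0 | d.a.0)\{d} :: stopped
Reachable graph of Q (2 states):
  n0 = (b.d.0 | (0 + d.a.0))\{d} :: —b→ n1
  n1 = (d.0 | (0 + d.a.0))\{d} :: stopped
Bisimilarity quotient blocks:
  B0 = {m0, n0}
  B1 = {m1, n1}
m0 ∈ B0, n0 ∈ B0 → same block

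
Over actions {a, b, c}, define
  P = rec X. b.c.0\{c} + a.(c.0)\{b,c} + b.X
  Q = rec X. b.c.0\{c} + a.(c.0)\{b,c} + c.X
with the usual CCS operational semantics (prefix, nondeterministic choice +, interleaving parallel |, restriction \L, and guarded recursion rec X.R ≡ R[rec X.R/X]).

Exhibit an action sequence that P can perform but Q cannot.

Reachable graph of P (4 states):
  m0 = rec X. b.c.0\{c} + a.(c.0)\{b,c} + b.X :: --a--▸ m1, --b--▸ m0, --b--▸ m2
  m1 = (c.0)\{b,c} :: stopped
  m2 = c.0\{c} :: --c--▸ m3
  m3 = 0\{c} :: stopped
Reachable graph of Q (4 states):
  n0 = rec X. b.c.0\{c} + a.(c.0)\{b,c} + c.X :: --a--▸ n1, --b--▸ n2, --c--▸ n0
  n1 = (c.0)\{b,c} :: stopped
  n2 = c.0\{c} :: --c--▸ n3
  n3 = 0\{c} :: stopped
Executing ba from P (initial set {m0}):
  [1] b ⇒ {m0, m2}
  [2] a ⇒ {m1}
  ✓ P
Executing ba from Q (initial set {n0}):
  [1] b ⇒ {n2}
  [2] a ⇒ no successor for Q

ba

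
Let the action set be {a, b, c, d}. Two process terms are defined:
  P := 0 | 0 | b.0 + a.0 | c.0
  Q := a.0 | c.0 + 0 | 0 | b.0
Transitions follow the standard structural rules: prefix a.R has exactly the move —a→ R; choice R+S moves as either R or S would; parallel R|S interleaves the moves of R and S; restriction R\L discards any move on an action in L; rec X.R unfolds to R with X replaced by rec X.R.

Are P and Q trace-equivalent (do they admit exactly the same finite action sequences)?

trace-equivalent

LTS(P): 5 reachable states
  m0 = 0 | 0 | b.0 + a.0 | c.0 :: —a→ m1, —b→ m2, —c→ m3
  m1 = 0 | c.0 :: —c→ m4
  m2 = 0 | 0 | 0 :: stopped
  m3 = a.0 | 0 :: —a→ m4
  m4 = 0 | 0 :: stopped
LTS(Q): 5 reachable states
  n0 = a.0 | c.0 + 0 | 0 | b.0 :: —a→ n1, —b→ n2, —c→ n3
  n1 = 0 | c.0 :: —c→ n4
  n2 = 0 | 0 | 0 :: stopped
  n3 = a.0 | 0 :: —a→ n4
  n4 = 0 | 0 :: stopped
Coarsest stable partition (strong bisimilarity classes):
  B0 = {m0, n0}
  B1 = {m1, n1}
  B2 = {m2, m4, n2, n4}
  B3 = {m3, n3}
m0 ∈ B0, n0 ∈ B0 → same block
Bisimilar ⇒ trace-equivalent.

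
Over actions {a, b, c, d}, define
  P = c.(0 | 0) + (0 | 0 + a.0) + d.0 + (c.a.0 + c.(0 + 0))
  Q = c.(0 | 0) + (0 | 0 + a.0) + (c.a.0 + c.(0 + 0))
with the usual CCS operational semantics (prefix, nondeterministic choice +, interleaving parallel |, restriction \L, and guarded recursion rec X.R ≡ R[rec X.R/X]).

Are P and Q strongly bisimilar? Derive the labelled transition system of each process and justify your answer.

P ≁ Q

LTS(P): 5 reachable states
  m0 = c.(0 | 0) + (0 | 0 + a.0) + d.0 + (c.a.0 + c.(0 + 0)) ⊢ —a→ m1, —c→ m2, —c→ m3, —c→ m4, —d→ m1
  m1 = 0 ⊢ ∅
  m2 = 0 + 0 ⊢ ∅
  m3 = 0 | 0 ⊢ ∅
  m4 = a.0 ⊢ —a→ m1
LTS(Q): 5 reachable states
  n0 = c.(0 | 0) + (0 | 0 + a.0) + (c.a.0 + c.(0 + 0)) ⊢ —a→ n1, —c→ n2, —c→ n3, —c→ n4
  n1 = 0 ⊢ ∅
  n2 = 0 + 0 ⊢ ∅
  n3 = 0 | 0 ⊢ ∅
  n4 = a.0 ⊢ —a→ n1
Coarsest stable partition (strong bisimilarity classes):
  B0 = {m0}
  B1 = {m1, m2, m3, n1, n2, n3}
  B2 = {m4, n4}
  B3 = {n0}
m0 ∈ B0, n0 ∈ B3 → different blocks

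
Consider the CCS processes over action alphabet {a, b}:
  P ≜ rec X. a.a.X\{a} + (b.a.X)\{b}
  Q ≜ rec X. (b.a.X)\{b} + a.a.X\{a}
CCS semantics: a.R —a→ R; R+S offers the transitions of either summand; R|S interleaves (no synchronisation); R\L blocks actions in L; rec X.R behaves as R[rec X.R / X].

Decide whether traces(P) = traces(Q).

LTS(P): 3 reachable states
  m0 = rec X. a.a.X\{a} + (b.a.X)\{b} → =a=> m1
  m1 = a.(rec X. a.a.X\{a} + (b.a.X)\{b})\{a} → =a=> m2
  m2 = (rec X. a.a.X\{a} + (b.a.X)\{b})\{a} → deadlocked
LTS(Q): 3 reachable states
  n0 = rec X. (b.a.X)\{b} + a.a.X\{a} → =a=> n1
  n1 = a.(rec X. (b.a.X)\{b} + a.a.X\{a})\{a} → =a=> n2
  n2 = (rec X. (b.a.X)\{b} + a.a.X\{a})\{a} → deadlocked
Partition-refinement fixed point:
  B0 = {m0, n0}
  B1 = {m1, n1}
  B2 = {m2, n2}
m0 ∈ B0, n0 ∈ B0 → same block
Bisimilar ⇒ trace-equivalent.

trace-equivalent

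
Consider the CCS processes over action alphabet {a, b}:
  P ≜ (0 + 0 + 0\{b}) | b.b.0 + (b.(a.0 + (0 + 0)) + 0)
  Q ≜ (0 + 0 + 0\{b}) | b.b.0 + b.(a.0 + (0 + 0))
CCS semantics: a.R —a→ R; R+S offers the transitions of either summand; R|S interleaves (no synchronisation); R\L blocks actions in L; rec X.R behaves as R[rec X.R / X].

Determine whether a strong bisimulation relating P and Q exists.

P ~ Q

Reachable graph of P (5 states):
  p0 = (0 + 0 + 0\{b}) | b.b.0 + (b.(a.0 + (0 + 0)) + 0) ⊢ —b→ p1, —b→ p2
  p1 = (0 + 0 + 0\{b}) | b.0 ⊢ —b→ p3
  p2 = a.0 + (0 + 0) ⊢ —a→ p4
  p3 = (0 + 0 + 0\{b}) | 0 ⊢ deadlocked
  p4 = 0 ⊢ deadlocked
Reachable graph of Q (5 states):
  q0 = (0 + 0 + 0\{b}) | b.b.0 + b.(a.0 + (0 + 0)) ⊢ —b→ q1, —b→ q2
  q1 = (0 + 0 + 0\{b}) | b.0 ⊢ —b→ q3
  q2 = a.0 + (0 + 0) ⊢ —a→ q4
  q3 = (0 + 0 + 0\{b}) | 0 ⊢ deadlocked
  q4 = 0 ⊢ deadlocked
Partition-refinement fixed point:
  B0 = {p0, q0}
  B1 = {p2, q2}
  B2 = {p3, p4, q3, q4}
  B3 = {p1, q1}
p0 ∈ B0, q0 ∈ B0 → same block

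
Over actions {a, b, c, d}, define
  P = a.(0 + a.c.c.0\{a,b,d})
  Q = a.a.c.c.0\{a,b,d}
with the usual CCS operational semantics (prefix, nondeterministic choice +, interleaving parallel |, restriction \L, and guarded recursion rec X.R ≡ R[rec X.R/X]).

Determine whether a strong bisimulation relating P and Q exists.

bisimilar

Reachable graph of P (5 states):
  s0 = a.(0 + a.c.c.0\{a,b,d}) → -a-> s1
  s1 = 0 + a.c.c.0\{a,b,d} → -a-> s2
  s2 = c.c.0\{a,b,d} → -c-> s3
  s3 = c.0\{a,b,d} → -c-> s4
  s4 = 0\{a,b,d} → ·
Reachable graph of Q (5 states):
  t0 = a.a.c.c.0\{a,b,d} → -a-> t1
  t1 = a.c.c.0\{a,b,d} → -a-> t2
  t2 = c.c.0\{a,b,d} → -c-> t3
  t3 = c.0\{a,b,d} → -c-> t4
  t4 = 0\{a,b,d} → ·
Bisimilarity quotient blocks:
  B0 = {s0, t0}
  B1 = {s1, t1}
  B2 = {s2, t2}
  B3 = {s3, t3}
  B4 = {s4, t4}
s0 ∈ B0, t0 ∈ B0 → same block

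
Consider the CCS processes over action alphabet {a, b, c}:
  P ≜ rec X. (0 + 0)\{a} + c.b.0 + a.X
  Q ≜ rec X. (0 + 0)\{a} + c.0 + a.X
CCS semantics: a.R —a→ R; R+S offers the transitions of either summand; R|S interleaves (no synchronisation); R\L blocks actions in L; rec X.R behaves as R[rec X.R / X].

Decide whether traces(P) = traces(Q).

Reachable graph of P (3 states):
  u0 = rec X. (0 + 0)\{a} + c.b.0 + a.X ⊢ ··a··> u0, ··c··> u1
  u1 = b.0 ⊢ ··b··> u2
  u2 = 0 ⊢ ∅
Reachable graph of Q (2 states):
  v0 = rec X. (0 + 0)\{a} + c.0 + a.X ⊢ ··a··> v0, ··c··> v1
  v1 = 0 ⊢ ∅
Trace ⟨cb⟩ through P, begin at {u0}:
  after c @ step 1: {u1}
  after b @ step 2: {u2}
  — P admits the full trace.
Trace ⟨cb⟩ through Q, begin at {v0}:
  after c @ step 1: {v1}
  after b @ step 2: ∅ (Q stuck)

NO — witness ⟨cb⟩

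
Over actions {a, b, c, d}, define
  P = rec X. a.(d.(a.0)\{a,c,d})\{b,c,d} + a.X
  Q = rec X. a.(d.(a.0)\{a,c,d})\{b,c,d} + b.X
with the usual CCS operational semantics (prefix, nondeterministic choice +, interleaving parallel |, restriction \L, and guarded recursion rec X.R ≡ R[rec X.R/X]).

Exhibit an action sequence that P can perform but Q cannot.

aa

P's transition system — 2 states:
  u0 = rec X. a.(d.(a.0)\{a,c,d})\{b,c,d} + a.X has moves =a=> u0, =a=> u1
  u1 = (d.(a.0)\{a,c,d})\{b,c,d} has moves ∅
Q's transition system — 2 states:
  v0 = rec X. a.(d.(a.0)\{a,c,d})\{b,c,d} + b.X has moves =a=> v1, =b=> v0
  v1 = (d.(a.0)\{a,c,d})\{b,c,d} has moves ∅
Executing aa from P (initial set {u0}):
  [1] a ⇒ {u0, u1}
  [2] a ⇒ {u0, u1}
  P completes σ.
Executing aa from Q (initial set {v0}):
  [1] a ⇒ {v1}
  [2] a ⇒ no successor for Q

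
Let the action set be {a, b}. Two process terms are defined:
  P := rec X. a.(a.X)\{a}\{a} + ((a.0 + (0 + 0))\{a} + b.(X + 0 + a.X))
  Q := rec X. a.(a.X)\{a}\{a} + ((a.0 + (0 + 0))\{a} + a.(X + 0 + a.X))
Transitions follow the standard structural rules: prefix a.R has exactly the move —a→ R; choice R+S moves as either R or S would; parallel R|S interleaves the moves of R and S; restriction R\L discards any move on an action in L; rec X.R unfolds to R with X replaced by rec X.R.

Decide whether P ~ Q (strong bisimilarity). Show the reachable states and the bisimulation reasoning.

P's transition system — 3 states:
  p0 = rec X. a.(a.X)\{a}\{a} + ((a.0 + (0 + 0))\{a} + b.(X + 0 + a.X)) | --a--▸ p1, --b--▸ p2
  p1 = (a.(rec X. a.(a.X)\{a}\{a} + ((a.0 + (0 + 0))\{a} + b.(X + 0 + a.X))))\{a}\{a} | stopped
  p2 = (rec X. a.(a.X)\{a}\{a} + ((a.0 + (0 + 0))\{a} + b.(X + 0 + a.X))) + 0 + a.(rec X. a.(a.X)\{a}\{a} + ((a.0 + (0 + 0))\{a} + b.(X + 0 + a.X))) | --a--▸ p0, --a--▸ p1, --b--▸ p2
Q's transition system — 3 states:
  q0 = rec X. a.(a.X)\{a}\{a} + ((a.0 + (0 + 0))\{a} + a.(X + 0 + a.X)) | --a--▸ q1, --a--▸ q2
  q1 = (a.(rec X. a.(a.X)\{a}\{a} + ((a.0 + (0 + 0))\{a} + a.(X + 0 + a.X))))\{a}\{a} | stopped
  q2 = (rec X. a.(a.X)\{a}\{a} + ((a.0 + (0 + 0))\{a} + a.(X + 0 + a.X))) + 0 + a.(rec X. a.(a.X)\{a}\{a} + ((a.0 + (0 + 0))\{a} + a.(X + 0 + a.X))) | --a--▸ q0, --a--▸ q1, --a--▸ q2
Coarsest stable partition (strong bisimilarity classes):
  B0 = {p0}
  B1 = {p2}
  B2 = {p1, q1}
  B3 = {q0, q2}
p0 ∈ B0, q0 ∈ B3 → different blocks

NO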